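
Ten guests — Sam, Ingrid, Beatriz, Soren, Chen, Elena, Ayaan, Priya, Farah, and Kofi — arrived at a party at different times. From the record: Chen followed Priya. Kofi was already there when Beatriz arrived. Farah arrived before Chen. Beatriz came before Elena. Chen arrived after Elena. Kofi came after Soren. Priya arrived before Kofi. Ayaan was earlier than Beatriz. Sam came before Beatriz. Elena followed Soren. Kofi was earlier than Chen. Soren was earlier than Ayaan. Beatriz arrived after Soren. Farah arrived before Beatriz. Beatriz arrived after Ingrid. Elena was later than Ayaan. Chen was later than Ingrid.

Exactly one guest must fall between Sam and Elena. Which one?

Tracing the constraints gives Sam → Beatriz → Elena, so Beatriz sits after Sam and before Elena.
No other guest is forced both after Sam and before Elena.

Beatriz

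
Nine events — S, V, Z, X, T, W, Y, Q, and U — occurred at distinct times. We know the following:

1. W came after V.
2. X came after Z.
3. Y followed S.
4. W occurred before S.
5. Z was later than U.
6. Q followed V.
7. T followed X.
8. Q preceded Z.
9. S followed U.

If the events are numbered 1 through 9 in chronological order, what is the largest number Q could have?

Q must come before T, X, and Z — 3 events forced after it.
Everything else can be placed before Q in some valid order, so Q can sit as late as position 9 − 3 = 6.

6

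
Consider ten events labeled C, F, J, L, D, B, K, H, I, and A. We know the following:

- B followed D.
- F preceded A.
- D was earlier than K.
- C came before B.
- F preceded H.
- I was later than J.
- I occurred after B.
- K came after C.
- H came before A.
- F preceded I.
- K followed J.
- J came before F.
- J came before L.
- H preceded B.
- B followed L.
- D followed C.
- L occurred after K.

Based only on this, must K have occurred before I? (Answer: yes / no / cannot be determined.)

yes

Chain the constraints: K → L → B → I. Each link is directly stated, so K comes before I.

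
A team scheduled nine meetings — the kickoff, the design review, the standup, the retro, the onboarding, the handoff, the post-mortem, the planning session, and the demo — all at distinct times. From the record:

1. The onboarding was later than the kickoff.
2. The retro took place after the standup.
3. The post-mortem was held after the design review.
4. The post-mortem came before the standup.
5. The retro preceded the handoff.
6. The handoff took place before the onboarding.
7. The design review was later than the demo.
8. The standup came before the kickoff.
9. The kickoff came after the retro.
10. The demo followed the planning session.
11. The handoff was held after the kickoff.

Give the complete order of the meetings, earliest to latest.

The constraints fix every adjacent pair, so only one ordering works:
the planning session → the demo → the design review → the post-mortem → the standup → the retro → the kickoff → the handoff → the onboarding.

the planning session, the demo, the design review, the post-mortem, the standup, the retro, the kickoff, the handoff, the onboarding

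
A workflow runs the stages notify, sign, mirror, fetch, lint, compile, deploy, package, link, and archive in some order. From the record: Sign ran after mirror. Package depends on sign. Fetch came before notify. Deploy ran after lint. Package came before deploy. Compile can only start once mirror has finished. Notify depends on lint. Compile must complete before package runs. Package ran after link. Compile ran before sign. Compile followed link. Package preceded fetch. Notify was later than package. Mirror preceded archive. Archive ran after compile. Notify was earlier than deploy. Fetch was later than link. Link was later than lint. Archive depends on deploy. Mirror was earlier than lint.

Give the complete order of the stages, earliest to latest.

mirror, lint, link, compile, sign, package, fetch, notify, deploy, archive

The constraints fix every adjacent pair, so only one ordering works:
mirror → lint → link → compile → sign → package → fetch → notify → deploy → archive.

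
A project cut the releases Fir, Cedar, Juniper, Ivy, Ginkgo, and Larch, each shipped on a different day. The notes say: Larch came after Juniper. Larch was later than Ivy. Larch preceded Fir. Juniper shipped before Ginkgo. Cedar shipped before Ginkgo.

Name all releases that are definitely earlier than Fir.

Directly stated before Fir: Larch.
Ivy reaches Fir via Ivy → Larch → Fir.
Juniper reaches Fir via Juniper → Larch → Fir.
No chain forces Cedar (or any of the others) ahead of Fir.

Ivy, Juniper, Larch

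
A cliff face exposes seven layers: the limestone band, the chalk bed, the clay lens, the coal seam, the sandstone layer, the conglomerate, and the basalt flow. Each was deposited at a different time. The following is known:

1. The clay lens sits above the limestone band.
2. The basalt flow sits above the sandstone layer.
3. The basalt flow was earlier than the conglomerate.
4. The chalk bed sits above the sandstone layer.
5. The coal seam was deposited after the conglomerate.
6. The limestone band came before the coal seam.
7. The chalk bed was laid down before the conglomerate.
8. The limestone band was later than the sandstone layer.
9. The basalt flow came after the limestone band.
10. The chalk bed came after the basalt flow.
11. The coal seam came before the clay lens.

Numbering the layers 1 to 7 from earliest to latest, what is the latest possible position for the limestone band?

The limestone band must come before the basalt flow, the chalk bed, the clay lens, the coal seam, and the conglomerate — 5 layers forced after it.
Everything else can be placed before the limestone band in some valid order, so the limestone band can sit as late as position 7 − 5 = 2.

2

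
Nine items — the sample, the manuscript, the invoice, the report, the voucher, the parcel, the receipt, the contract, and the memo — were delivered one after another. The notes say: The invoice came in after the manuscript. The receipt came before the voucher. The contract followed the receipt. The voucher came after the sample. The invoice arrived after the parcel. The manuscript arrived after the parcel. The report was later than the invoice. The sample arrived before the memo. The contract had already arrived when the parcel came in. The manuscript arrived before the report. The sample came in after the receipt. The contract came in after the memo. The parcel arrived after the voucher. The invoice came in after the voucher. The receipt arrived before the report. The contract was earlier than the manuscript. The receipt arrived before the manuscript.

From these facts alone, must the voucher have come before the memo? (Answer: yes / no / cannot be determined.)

cannot be determined

No chain of stated constraints runs from the voucher to the memo, and none runs from the memo to the voucher either.
So the relative order of the voucher and the memo is not fixed by the given facts.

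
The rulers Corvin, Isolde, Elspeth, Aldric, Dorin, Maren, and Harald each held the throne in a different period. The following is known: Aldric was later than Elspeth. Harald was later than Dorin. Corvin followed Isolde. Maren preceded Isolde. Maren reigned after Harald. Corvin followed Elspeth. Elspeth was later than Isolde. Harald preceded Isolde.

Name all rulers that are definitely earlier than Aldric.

Dorin, Elspeth, Harald, Isolde, Maren

Directly stated before Aldric: Elspeth.
Dorin reaches Aldric via Dorin → Harald → Isolde → Elspeth → Aldric.
Harald reaches Aldric via Harald → Isolde → Elspeth → Aldric.
Isolde reaches Aldric via Isolde → Elspeth → Aldric.
Likewise Maren reaches Aldric by chaining the stated constraints.
No chain forces Corvin ahead of Aldric.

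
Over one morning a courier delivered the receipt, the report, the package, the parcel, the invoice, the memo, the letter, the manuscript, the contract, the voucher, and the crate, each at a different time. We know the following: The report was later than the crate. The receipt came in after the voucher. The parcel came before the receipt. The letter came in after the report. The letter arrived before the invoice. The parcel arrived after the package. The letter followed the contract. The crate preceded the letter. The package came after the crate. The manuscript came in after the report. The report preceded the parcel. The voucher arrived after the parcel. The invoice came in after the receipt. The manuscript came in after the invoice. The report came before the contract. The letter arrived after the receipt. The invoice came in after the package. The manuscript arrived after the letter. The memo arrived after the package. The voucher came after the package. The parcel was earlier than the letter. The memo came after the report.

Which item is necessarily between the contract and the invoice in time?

the letter

Tracing the constraints gives the contract → the letter → the invoice, so the letter sits after the contract and before the invoice.
No other item is forced both after the contract and before the invoice.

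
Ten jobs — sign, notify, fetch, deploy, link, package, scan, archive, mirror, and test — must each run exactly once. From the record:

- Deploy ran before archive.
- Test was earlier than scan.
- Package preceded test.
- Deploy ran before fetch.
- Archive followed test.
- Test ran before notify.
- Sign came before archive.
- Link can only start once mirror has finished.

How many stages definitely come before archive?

Directly stated before archive: deploy, sign, and test.
Package reaches archive via package → test → archive.
That's deploy, package, sign, and test — 4 in all.

4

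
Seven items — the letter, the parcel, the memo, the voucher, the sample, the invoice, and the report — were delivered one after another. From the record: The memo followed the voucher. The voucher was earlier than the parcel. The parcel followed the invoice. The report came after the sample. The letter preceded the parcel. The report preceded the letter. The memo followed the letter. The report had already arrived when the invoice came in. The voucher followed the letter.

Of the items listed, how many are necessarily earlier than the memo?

Directly stated before the memo: the letter and the voucher.
The report reaches the memo via the report → the letter → the memo.
The sample reaches the memo via the sample → the report → the letter → the memo.
No chain forces the invoice (or any of the others) ahead of the memo.
That's the letter, the report, the sample, and the voucher — 4 in all.

4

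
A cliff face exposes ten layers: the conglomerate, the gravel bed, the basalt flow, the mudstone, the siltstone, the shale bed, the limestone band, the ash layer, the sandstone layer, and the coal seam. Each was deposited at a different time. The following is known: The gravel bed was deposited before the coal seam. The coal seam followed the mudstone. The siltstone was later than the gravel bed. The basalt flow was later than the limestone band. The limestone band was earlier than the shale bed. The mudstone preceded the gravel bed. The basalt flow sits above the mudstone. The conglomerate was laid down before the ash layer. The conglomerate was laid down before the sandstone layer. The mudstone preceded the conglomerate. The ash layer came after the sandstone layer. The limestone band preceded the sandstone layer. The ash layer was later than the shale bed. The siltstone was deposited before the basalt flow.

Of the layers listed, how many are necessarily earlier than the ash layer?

5

Directly stated before the ash layer: the conglomerate, the sandstone layer, and the shale bed.
The limestone band reaches the ash layer via the limestone band → the sandstone layer → the ash layer.
The mudstone reaches the ash layer via the mudstone → the conglomerate → the ash layer.
That's the conglomerate, the limestone band, the mudstone, the sandstone layer, and the shale bed — 5 in all.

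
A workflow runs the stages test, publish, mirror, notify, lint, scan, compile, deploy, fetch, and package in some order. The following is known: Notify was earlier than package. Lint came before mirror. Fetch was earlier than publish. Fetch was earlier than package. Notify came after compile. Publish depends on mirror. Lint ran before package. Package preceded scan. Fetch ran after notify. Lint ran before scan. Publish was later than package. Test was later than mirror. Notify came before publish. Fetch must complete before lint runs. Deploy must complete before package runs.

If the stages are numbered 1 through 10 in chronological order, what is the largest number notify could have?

3

Notify must come before fetch, lint, mirror, package, publish, scan, and test — 7 stages forced after it.
Everything else can be placed before notify in some valid order, so notify can sit as late as position 10 − 7 = 3.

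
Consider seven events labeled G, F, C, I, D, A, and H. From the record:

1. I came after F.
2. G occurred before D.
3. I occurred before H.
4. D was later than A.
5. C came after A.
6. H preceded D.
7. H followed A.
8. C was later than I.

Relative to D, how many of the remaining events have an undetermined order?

1

Forced before D: A, F, G, H, and I.
That leaves C with no forced order relative to D — 1.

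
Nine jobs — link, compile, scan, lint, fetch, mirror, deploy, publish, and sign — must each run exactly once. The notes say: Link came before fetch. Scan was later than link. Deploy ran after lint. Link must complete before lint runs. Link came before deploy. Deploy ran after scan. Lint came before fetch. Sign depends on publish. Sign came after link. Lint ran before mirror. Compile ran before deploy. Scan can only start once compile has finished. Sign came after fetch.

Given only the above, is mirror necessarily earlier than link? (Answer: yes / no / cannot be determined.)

no

Tracing the constraints gives link → lint → mirror, so link must come before mirror.
That means mirror cannot be before link.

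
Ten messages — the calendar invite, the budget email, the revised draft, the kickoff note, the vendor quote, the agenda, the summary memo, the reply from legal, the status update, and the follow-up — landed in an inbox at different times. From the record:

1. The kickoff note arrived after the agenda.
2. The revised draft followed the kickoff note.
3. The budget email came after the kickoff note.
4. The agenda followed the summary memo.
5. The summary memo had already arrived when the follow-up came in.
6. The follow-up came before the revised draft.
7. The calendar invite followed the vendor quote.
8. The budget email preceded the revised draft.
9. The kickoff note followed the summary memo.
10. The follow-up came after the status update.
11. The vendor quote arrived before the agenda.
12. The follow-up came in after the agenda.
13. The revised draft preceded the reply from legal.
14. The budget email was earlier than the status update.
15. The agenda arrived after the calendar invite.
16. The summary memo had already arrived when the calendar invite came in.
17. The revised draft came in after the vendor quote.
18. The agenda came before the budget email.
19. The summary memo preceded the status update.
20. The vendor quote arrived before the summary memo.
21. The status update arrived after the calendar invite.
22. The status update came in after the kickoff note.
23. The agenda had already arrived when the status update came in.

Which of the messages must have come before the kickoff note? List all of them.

Directly stated before the kickoff note: the agenda and the summary memo.
The calendar invite reaches the kickoff note via the calendar invite → the agenda → the kickoff note.
The vendor quote reaches the kickoff note via the vendor quote → the summary memo → the kickoff note.
No chain forces the status update (or any of the others) ahead of the kickoff note.

the agenda, the calendar invite, the summary memo, the vendor quote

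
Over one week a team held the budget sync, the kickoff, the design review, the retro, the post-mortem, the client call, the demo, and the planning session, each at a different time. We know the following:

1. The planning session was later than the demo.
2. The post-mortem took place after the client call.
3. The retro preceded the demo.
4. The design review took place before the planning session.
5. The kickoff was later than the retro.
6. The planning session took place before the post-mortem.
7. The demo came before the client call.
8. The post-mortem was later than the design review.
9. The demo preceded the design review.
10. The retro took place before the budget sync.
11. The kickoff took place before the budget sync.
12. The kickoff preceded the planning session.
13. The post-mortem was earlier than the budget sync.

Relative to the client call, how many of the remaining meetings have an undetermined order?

3

Forced before the client call: the demo and the retro; forced after the client call: the budget sync and the post-mortem.
That leaves the design review, the kickoff, and the planning session with no forced order relative to the client call — 3.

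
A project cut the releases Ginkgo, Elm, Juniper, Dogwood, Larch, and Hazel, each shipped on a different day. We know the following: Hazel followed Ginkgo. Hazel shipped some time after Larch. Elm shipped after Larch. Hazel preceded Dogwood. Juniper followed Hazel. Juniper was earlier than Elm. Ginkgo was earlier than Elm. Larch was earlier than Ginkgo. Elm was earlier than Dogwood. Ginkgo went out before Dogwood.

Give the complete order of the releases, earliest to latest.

The constraints fix every adjacent pair, so only one ordering works:
Larch → Ginkgo → Hazel → Juniper → Elm → Dogwood.

Larch, Ginkgo, Hazel, Juniper, Elm, Dogwood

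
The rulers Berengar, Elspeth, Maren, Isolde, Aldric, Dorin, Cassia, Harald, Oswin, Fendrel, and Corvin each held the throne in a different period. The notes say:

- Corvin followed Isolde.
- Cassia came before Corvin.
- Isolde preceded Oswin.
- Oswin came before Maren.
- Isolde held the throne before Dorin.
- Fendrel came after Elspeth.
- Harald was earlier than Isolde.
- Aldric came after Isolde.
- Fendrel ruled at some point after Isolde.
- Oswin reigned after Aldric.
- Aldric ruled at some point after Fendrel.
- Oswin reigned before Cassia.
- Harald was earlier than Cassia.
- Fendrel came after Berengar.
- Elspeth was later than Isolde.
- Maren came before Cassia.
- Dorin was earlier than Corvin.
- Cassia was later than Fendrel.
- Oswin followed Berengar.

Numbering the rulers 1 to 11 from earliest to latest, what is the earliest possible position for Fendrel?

Berengar, Elspeth, Harald, and Isolde must all come before Fendrel — 4 forced predecessors.
Nothing else is forced ahead of Fendrel, so their earliest slot is position 4 + 1 = 5.

5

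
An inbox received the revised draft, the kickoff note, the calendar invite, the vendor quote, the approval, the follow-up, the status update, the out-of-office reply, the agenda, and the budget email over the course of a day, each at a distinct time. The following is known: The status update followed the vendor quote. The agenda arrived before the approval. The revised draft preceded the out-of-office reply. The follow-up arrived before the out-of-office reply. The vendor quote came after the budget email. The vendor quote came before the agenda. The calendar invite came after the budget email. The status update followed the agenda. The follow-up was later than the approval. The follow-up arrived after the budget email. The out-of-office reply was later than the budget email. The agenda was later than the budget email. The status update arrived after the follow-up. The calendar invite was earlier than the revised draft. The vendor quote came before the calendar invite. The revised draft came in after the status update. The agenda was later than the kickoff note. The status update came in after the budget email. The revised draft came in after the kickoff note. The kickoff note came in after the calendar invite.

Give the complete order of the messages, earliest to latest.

The constraints fix every adjacent pair, so only one ordering works:
the budget email → the vendor quote → the calendar invite → the kickoff note → the agenda → the approval → the follow-up → the status update → the revised draft → the out-of-office reply.

the budget email, the vendor quote, the calendar invite, the kickoff note, the agenda, the approval, the follow-up, the status update, the revised draft, the out-of-office reply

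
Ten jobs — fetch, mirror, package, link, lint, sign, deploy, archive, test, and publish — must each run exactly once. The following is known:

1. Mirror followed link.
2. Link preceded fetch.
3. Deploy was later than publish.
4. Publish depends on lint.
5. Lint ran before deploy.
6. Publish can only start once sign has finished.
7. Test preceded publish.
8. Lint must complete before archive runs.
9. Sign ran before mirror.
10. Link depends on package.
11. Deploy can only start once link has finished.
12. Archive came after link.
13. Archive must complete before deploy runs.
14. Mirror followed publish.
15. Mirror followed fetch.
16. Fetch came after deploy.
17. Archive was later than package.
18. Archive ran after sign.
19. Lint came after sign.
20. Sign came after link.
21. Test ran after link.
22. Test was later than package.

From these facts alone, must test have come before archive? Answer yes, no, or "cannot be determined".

No chain of stated constraints runs from test to archive, and none runs from archive to test either.
So the relative order of test and archive is not fixed by the given facts.

cannot be determined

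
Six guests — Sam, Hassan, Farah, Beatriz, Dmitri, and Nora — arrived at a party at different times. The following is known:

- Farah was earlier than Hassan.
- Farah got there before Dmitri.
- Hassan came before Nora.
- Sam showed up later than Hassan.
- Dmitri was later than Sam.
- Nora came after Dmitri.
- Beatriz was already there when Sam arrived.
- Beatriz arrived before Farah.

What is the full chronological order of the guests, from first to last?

The constraints fix every adjacent pair, so only one ordering works:
Beatriz → Farah → Hassan → Sam → Dmitri → Nora.

Beatriz, Farah, Hassan, Sam, Dmitri, Nora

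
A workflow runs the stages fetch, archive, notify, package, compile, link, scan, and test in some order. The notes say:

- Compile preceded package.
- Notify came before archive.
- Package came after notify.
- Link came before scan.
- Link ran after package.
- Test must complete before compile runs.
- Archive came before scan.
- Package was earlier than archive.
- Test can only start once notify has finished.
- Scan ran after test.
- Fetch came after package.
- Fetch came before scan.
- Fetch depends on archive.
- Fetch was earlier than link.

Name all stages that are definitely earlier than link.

Directly stated before link: fetch and package.
Archive reaches link via archive → fetch → link.
Compile reaches link via compile → package → link.
Notify reaches link via notify → package → link.
Likewise test reaches link by chaining the stated constraints.

archive, compile, fetch, notify, package, test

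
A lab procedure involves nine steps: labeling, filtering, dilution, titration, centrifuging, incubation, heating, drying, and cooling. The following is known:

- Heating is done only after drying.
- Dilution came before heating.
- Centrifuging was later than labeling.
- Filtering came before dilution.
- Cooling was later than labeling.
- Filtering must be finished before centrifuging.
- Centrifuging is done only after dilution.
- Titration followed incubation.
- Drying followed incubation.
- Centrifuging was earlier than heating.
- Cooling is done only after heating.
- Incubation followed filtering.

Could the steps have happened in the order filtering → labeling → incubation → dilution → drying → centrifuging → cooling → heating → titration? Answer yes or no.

no

The constraints require heating before cooling, but in the proposed sequence cooling appears ahead of heating. That one violation is enough.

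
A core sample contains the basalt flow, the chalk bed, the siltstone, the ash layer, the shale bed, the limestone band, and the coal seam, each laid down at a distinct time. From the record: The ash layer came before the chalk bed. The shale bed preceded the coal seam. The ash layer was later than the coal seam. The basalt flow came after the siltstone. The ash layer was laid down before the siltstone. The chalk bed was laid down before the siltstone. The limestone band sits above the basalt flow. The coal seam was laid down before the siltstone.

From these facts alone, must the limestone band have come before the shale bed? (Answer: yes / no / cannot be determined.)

no

Tracing the constraints gives the shale bed → the coal seam → the siltstone → the basalt flow → the limestone band, so the shale bed must come before the limestone band.
That means the limestone band cannot be before the shale bed.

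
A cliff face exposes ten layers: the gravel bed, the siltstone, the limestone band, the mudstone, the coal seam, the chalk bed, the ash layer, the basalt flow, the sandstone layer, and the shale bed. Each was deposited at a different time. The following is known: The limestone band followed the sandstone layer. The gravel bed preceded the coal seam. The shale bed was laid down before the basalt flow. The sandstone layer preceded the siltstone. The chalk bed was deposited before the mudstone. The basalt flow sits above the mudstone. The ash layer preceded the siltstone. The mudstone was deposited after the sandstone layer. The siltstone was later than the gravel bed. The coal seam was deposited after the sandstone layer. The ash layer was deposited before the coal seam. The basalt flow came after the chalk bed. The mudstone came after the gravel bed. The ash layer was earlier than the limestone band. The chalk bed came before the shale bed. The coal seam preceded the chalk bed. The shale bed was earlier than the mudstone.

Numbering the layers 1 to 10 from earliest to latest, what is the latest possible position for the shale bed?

8

The shale bed must come before the basalt flow and the mudstone — 2 layers forced after it.
Everything else can be placed before the shale bed in some valid order, so the shale bed can sit as late as position 10 − 2 = 8.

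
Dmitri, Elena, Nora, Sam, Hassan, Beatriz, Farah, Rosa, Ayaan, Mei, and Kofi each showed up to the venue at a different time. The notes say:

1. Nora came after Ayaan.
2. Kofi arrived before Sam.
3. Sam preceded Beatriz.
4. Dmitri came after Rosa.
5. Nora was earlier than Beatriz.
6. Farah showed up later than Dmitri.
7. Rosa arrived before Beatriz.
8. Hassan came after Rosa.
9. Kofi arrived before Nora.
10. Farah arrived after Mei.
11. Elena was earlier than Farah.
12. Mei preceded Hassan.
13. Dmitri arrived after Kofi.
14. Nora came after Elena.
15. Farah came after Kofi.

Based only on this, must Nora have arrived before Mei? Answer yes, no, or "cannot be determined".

cannot be determined

No chain of stated constraints runs from Nora to Mei, and none runs from Mei to Nora either.
So the relative order of Nora and Mei is not fixed by the given facts.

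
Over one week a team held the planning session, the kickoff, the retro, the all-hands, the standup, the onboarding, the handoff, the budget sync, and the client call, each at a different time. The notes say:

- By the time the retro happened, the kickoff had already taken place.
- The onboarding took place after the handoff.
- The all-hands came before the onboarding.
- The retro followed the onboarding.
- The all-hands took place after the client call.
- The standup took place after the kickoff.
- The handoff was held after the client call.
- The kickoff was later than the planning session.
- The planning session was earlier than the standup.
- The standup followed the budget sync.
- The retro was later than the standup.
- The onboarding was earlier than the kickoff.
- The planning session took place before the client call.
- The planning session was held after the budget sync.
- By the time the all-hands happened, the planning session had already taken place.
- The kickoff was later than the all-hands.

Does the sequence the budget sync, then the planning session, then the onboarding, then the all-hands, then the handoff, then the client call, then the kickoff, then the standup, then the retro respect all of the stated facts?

The constraints require the all-hands before the onboarding, but in the proposed sequence the onboarding appears ahead of the all-hands. That one violation is enough.

no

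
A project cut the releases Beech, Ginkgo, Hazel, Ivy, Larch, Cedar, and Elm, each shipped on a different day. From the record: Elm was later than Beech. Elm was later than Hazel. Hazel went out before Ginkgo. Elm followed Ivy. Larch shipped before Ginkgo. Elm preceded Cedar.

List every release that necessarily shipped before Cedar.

Beech, Elm, Hazel, Ivy

Directly stated before Cedar: Elm.
Beech reaches Cedar via Beech → Elm → Cedar.
Hazel reaches Cedar via Hazel → Elm → Cedar.
Ivy reaches Cedar via Ivy → Elm → Cedar.
No chain forces Ginkgo (or any of the others) ahead of Cedar.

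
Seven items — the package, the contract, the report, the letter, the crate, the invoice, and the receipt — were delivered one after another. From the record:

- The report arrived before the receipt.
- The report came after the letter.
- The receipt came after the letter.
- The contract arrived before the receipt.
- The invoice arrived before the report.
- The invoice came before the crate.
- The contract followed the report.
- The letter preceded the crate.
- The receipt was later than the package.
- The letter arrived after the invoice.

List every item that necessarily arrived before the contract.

Directly stated before the contract: the report.
The invoice reaches the contract via the invoice → the report → the contract.
The letter reaches the contract via the letter → the report → the contract.

the invoice, the letter, the report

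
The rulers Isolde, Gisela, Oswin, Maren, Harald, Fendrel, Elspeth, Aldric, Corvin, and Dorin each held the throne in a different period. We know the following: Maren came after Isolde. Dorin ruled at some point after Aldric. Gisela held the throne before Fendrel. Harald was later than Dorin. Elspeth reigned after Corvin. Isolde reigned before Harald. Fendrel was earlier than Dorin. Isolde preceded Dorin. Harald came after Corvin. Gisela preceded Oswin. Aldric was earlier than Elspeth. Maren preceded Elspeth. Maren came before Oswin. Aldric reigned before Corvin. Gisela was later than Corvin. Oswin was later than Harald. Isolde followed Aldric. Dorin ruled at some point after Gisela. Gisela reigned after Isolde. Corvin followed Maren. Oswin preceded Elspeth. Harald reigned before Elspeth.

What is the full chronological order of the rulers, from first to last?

Aldric, Isolde, Maren, Corvin, Gisela, Fendrel, Dorin, Harald, Oswin, Elspeth

The constraints fix every adjacent pair, so only one ordering works:
Aldric → Isolde → Maren → Corvin → Gisela → Fendrel → Dorin → Harald → Oswin → Elspeth.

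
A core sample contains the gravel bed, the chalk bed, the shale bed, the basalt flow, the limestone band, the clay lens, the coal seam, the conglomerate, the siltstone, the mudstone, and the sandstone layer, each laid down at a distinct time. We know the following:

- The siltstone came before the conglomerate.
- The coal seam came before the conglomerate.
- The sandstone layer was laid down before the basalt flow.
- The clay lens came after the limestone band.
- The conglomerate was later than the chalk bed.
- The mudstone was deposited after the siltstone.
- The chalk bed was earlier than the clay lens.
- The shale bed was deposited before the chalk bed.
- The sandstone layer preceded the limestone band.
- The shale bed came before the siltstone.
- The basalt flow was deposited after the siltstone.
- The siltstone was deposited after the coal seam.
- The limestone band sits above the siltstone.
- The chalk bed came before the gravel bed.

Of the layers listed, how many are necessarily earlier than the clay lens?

6

Directly stated before the clay lens: the chalk bed and the limestone band.
The coal seam reaches the clay lens via the coal seam → the siltstone → the limestone band → the clay lens.
The sandstone layer reaches the clay lens via the sandstone layer → the limestone band → the clay lens.
The shale bed reaches the clay lens via the shale bed → the chalk bed → the clay lens.
Likewise the siltstone reaches the clay lens by chaining the stated constraints.
No chain forces the basalt flow (or any of the others) ahead of the clay lens.
That's the chalk bed, the coal seam, the limestone band, the sandstone layer, the shale bed, and the siltstone — 6 in all.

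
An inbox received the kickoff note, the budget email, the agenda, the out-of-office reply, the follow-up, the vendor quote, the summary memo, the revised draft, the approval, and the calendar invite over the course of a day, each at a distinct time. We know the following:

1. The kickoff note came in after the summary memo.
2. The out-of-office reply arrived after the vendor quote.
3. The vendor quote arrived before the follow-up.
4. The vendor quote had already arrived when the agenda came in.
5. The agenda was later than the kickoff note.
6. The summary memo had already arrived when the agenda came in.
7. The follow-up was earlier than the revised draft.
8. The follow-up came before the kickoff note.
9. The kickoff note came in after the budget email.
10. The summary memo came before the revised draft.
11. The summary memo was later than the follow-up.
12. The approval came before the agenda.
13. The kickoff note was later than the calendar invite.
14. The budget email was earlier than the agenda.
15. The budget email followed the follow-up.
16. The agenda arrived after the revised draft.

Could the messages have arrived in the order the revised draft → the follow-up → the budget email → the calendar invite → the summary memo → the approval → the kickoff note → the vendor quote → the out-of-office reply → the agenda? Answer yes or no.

The constraints require the summary memo before the revised draft, but in the proposed sequence the revised draft appears ahead of the summary memo. That one violation is enough.

no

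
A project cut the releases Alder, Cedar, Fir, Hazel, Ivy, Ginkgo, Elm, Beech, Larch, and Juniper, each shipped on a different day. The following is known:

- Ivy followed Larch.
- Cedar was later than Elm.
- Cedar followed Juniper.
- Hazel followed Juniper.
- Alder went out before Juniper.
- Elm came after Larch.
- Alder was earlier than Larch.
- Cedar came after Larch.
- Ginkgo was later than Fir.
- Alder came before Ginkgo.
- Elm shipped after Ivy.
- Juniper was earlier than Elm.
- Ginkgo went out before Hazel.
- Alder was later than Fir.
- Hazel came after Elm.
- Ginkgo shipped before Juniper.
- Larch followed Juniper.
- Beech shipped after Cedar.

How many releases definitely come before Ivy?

5

Directly stated before Ivy: Larch.
Alder reaches Ivy via Alder → Larch → Ivy.
Fir reaches Ivy via Fir → Alder → Larch → Ivy.
Ginkgo reaches Ivy via Ginkgo → Juniper → Larch → Ivy.
Likewise Juniper reaches Ivy by chaining the stated constraints.
No chain forces Beech (or any of the others) ahead of Ivy.
That's Alder, Fir, Ginkgo, Juniper, and Larch — 5 in all.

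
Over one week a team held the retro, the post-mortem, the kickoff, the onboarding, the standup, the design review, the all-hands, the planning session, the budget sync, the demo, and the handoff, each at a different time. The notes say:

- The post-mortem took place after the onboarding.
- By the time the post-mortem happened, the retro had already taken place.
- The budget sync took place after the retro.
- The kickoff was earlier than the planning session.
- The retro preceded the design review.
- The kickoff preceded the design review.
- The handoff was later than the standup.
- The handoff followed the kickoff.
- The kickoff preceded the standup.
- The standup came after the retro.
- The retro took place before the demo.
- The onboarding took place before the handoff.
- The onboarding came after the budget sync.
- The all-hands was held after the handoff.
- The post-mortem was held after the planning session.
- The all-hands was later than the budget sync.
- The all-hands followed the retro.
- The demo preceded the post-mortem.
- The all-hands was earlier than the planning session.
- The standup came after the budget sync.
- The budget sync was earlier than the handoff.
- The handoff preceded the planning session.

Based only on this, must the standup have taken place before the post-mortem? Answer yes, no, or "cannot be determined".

yes

Chain the constraints: the standup → the handoff → the planning session → the post-mortem. Each link is directly stated, so the standup comes before the post-mortem.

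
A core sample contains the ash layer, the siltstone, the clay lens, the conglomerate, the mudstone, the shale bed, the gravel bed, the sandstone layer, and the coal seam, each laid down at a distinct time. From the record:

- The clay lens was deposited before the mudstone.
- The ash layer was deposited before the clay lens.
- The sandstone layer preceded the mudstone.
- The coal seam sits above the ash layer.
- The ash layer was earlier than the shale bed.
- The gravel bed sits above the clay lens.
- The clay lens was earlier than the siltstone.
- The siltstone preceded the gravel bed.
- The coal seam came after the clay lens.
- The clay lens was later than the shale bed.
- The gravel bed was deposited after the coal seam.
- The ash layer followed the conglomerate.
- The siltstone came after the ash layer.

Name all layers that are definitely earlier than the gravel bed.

the ash layer, the clay lens, the coal seam, the conglomerate, the shale bed, the siltstone

Directly stated before the gravel bed: the clay lens, the coal seam, and the siltstone.
The ash layer reaches the gravel bed via the ash layer → the clay lens → the gravel bed.
The conglomerate reaches the gravel bed via the conglomerate → the ash layer → the clay lens → the gravel bed.
The shale bed reaches the gravel bed via the shale bed → the clay lens → the gravel bed.
No chain forces the mudstone (or any of the others) ahead of the gravel bed.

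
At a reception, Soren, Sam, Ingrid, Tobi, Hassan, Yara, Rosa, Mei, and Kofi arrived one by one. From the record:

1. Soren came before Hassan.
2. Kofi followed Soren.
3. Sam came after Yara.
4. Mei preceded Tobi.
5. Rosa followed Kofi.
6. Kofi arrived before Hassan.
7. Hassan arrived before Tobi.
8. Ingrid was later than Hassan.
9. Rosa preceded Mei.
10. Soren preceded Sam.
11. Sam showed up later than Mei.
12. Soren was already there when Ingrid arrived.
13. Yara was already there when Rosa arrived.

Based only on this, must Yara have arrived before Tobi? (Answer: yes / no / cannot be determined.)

Chain the constraints: Yara → Rosa → Mei → Tobi. Each link is directly stated, so Yara comes before Tobi.

yes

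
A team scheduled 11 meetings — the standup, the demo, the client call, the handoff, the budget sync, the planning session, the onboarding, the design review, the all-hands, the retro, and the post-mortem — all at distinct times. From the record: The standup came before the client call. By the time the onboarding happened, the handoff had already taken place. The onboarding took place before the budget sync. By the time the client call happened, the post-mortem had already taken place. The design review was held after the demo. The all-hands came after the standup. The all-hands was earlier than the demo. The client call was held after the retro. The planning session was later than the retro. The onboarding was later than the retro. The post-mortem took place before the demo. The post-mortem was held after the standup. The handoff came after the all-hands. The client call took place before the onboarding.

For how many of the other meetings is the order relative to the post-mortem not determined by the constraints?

4

Forced before the post-mortem: the standup; forced after the post-mortem: the budget sync, the client call, the demo, the design review, and the onboarding.
That leaves the all-hands, the handoff, the planning session, and the retro with no forced order relative to the post-mortem — 4.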